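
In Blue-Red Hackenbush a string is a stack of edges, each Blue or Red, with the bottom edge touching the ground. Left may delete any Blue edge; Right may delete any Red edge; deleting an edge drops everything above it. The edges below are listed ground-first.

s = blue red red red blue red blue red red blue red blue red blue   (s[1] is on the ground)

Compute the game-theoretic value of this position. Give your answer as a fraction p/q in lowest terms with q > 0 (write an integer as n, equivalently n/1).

1323/8192

G(b) = { 0 | ∅ } -> 1
G(br) = { 0 | 1 } -> 1/2
G(brr) = { 0 | 1/2; 1 } -> 1/4
G(brrr) = { 0 | 1/4; 1/2; 1 } -> 1/8
G(brrrb) = { 0; 1/8 | 1/4; 1/2; 1 } -> 3/16
G(brrrbr) = { 0; 1/8 | 3/16; 1/4; 1/2; 1 } -> 5/32
G(brrrbrb) = { 0; 1/8; 5/32 | 3/16; 1/4; 1/2; 1 } -> 11/64
G(brrrbrbr) = { 0; 1/8; 5/32 | 11/64; 3/16; 1/4; 1/2; 1 } -> 21/128
G(brrrbrbrr) = { 0; 1/8; 5/32 | 21/128; 11/64; 3/16; 1/4; 1/2; 1 } -> 41/256
G(brrrbrbrrb) = { 0; 1/8; 5/32; 41/256 | 21/128; 11/64; 3/16; 1/4; 1/2; 1 } -> 83/512
G(brrrbrbrrbr) = { 0; 1/8; 5/32; 41/256 | 83/512; 21/128; 11/64; 3/16; 1/4; 1/2; 1 } -> 165/1024
G(brrrbrbrrbrb) = { 0; 1/8; 5/32; 41/256; 165/1024 | 83/512; 21/128; 11/64; 3/16; 1/4; 1/2; 1 } -> 331/2048
G(brrrbrbrrbrbr) = { 0; 1/8; 5/32; 41/256; 165/1024 | 331/2048; 83/512; 21/128; 11/64; 3/16; 1/4; 1/2; 1 } -> 661/4096
G(brrrbrbrrbrbrb) = { 0; 1/8; 5/32; 41/256; 165/1024; 661/4096 | 331/2048; 83/512; 21/128; 11/64; 3/16; 1/4; 1/2; 1 } -> 1323/8192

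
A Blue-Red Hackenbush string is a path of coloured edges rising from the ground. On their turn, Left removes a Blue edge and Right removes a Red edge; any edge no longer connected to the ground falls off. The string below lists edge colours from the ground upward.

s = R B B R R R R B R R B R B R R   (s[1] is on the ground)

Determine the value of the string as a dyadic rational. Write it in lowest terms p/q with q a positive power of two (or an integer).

Prefix values for R B B R R R R B R R B R B R R via {L|R} + simplicity:
v(R) = { — | 0 } -> -1
v(RB) = { -1 | 0 } -> -1/2
v(RBB) = { -1; -1/2 | 0 } -> -1/4
v(RBBR) = { -1; -1/2 | -1/4; 0 } -> -3/8
v(RBBRR) = { -1; -1/2 | -3/8; -1/4; 0 } -> -7/16
v(RBBRRR) = { -1; -1/2 | -7/16; -3/8; -1/4; 0 } -> -15/32
v(RBBRRRR) = { -1; -1/2 | -15/32; -7/16; -3/8; -1/4; 0 } -> -31/64
v(RBBRRRRB) = { -1; -1/2; -31/64 | -15/32; -7/16; -3/8; -1/4; 0 } -> -61/128
v(RBBRRRRBR) = { -1; -1/2; -31/64 | -61/128; -15/32; -7/16; -3/8; -1/4; 0 } -> -123/256
v(RBBRRRRBRR) = { -1; -1/2; -31/64 | -123/256; -61/128; -15/32; -7/16; -3/8; -1/4; 0 } -> -247/512
v(RBBRRRRBRRB) = { -1; -1/2; -31/64; -247/512 | -123/256; -61/128; -15/32; -7/16; -3/8; -1/4; 0 } -> -493/1024
v(RBBRRRRBRRBR) = { -1; -1/2; -31/64; -247/512 | -493/1024; -123/256; -61/128; -15/32; -7/16; -3/8; -1/4; 0 } -> -987/2048
v(RBBRRRRBRRBRB) = { -1; -1/2; -31/64; -247/512; -987/2048 | -493/1024; -123/256; -61/128; -15/32; -7/16; -3/8; -1/4; 0 } -> -1973/4096
v(RBBRRRRBRRBRBR) = { -1; -1/2; -31/64; -247/512; -987/2048 | -1973/4096; -493/1024; -123/256; -61/128; -15/32; -7/16; -3/8; -1/4; 0 } -> -3947/8192
v(RBBRRRRBRRBRBRR) = { -1; -1/2; -31/64; -247/512; -987/2048 | -3947/8192; -1973/4096; -493/1024; -123/256; -61/128; -15/32; -7/16; -3/8; -1/4; 0 } -> -7895/16384

-7895/16384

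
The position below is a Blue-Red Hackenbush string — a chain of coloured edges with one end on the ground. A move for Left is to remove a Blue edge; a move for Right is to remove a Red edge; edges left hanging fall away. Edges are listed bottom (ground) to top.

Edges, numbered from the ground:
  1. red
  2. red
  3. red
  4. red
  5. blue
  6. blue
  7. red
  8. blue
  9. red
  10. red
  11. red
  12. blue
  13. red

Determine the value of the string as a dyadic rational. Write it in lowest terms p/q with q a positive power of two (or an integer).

Build value(s[:k]) for k = 1..13, string s = red red red red blue blue red blue red red red blue red.
step 1: add red to get r; options L={ — } R={ 0 } = -1
step 2: add red to get rr; options L={ — } R={ -1; 0 } = -2
step 3: add red to get rrr; options L={ — } R={ -2; -1; 0 } = -3
step 4: add red to get rrrr; options L={ — } R={ -3; -2; -1; 0 } = -4
step 5: add blue to get rrrrb; options L={ -4 } R={ -3; -2; -1; 0 } = -7/2
step 6: add blue to get rrrrbb; options L={ -4; -7/2 } R={ -3; -2; -1; 0 } = -13/4
step 7: add red to get rrrrbbr; options L={ -4; -7/2 } R={ -13/4; -3; -2; -1; 0 } = -27/8
step 8: add blue to get rrrrbbrb; options L={ -4; -7/2; -27/8 } R={ -13/4; -3; -2; -1; 0 } = -53/16
step 9: add red to get rrrrbbrbr; options L={ -4; -7/2; -27/8 } R={ -53/16; -13/4; -3; -2; -1; 0 } = -107/32
step 10: add red to get rrrrbbrbrr; options L={ -4; -7/2; -27/8 } R={ -107/32; -53/16; -13/4; -3; -2; -1; 0 } = -215/64
step 11: add red to get rrrrbbrbrrr; options L={ -4; -7/2; -27/8 } R={ -215/64; -107/32; -53/16; -13/4; -3; -2; -1; 0 } = -431/128
step 12: add blue to get rrrrbbrbrrrb; options L={ -4; -7/2; -27/8; -431/128 } R={ -215/64; -107/32; -53/16; -13/4; -3; -2; -1; 0 } = -861/256
step 13: add red to get rrrrbbrbrrrbr; options L={ -4; -7/2; -27/8; -431/128 } R={ -861/256; -215/64; -107/32; -53/16; -13/4; -3; -2; -1; 0 } = -1723/512

-1723/512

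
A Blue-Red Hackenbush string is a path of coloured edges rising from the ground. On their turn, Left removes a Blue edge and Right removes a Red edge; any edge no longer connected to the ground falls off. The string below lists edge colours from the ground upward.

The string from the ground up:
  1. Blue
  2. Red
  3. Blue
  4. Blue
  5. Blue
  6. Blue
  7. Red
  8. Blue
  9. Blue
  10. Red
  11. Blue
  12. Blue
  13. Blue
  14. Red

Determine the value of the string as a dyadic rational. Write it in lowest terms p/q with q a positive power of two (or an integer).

7901/8192

Build val(s[:k]) for k = 1..14, string s = Blue Red Blue Blue Blue Blue Red Blue Blue Red Blue Blue Blue Red.
val(B) = { 0 | (no moves) } -> 1
val(BR) = { 0 | 1 } -> 1/2
val(BRB) = { 0 1/2 | 1 } -> 3/4
val(BRBB) = { 0 1/2 3/4 | 1 } -> 7/8
val(BRBBB) = { 0 1/2 3/4 7/8 | 1 } -> 15/16
val(BRBBBB) = { 0 1/2 3/4 7/8 15/16 | 1 } -> 31/32
val(BRBBBBR) = { 0 1/2 3/4 7/8 15/16 | 31/32 1 } -> 61/64
val(BRBBBBRB) = { 0 1/2 3/4 7/8 15/16 61/64 | 31/32 1 } -> 123/128
val(BRBBBBRBB) = { 0 1/2 3/4 7/8 15/16 61/64 123/128 | 31/32 1 } -> 247/256
val(BRBBBBRBBR) = { 0 1/2 3/4 7/8 15/16 61/64 123/128 | 247/256 31/32 1 } -> 493/512
val(BRBBBBRBBRB) = { 0 1/2 3/4 7/8 15/16 61/64 123/128 493/512 | 247/256 31/32 1 } -> 987/1024
val(BRBBBBRBBRBB) = { 0 1/2 3/4 7/8 15/16 61/64 123/128 493/512 987/1024 | 247/256 31/32 1 } -> 1975/2048
val(BRBBBBRBBRBBB) = { 0 1/2 3/4 7/8 15/16 61/64 123/128 493/512 987/1024 1975/2048 | 247/256 31/32 1 } -> 3951/4096
val(BRBBBBRBBRBBBR) = { 0 1/2 3/4 7/8 15/16 61/64 123/128 493/512 987/1024 1975/2048 | 3951/4096 247/256 31/32 1 } -> 7901/8192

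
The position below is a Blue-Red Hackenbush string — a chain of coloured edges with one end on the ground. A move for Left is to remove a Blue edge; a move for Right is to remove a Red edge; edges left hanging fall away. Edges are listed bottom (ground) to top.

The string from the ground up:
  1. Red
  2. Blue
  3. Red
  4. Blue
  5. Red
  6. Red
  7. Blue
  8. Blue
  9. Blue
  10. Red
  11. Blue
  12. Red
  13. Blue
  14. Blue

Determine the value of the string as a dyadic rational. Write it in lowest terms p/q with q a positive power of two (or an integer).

-5673/8192

Build G(s[:k]) for k = 1..14, string s = Red Blue Red Blue Red Red Blue Blue Blue Red Blue Red Blue Blue.
R: Left {  }, Right { 0 } gives simplest -1
RB: Left { -1 }, Right { 0 } gives simplest -1/2
RBR: Left { -1 }, Right { -1/2,0 } gives simplest -3/4
RBRB: Left { -1,-3/4 }, Right { -1/2,0 } gives simplest -5/8
RBRBR: Left { -1,-3/4 }, Right { -5/8,-1/2,0 } gives simplest -11/16
RBRBRR: Left { -1,-3/4 }, Right { -11/16,-5/8,-1/2,0 } gives simplest -23/32
RBRBRRB: Left { -1,-3/4,-23/32 }, Right { -11/16,-5/8,-1/2,0 } gives simplest -45/64
RBRBRRBB: Left { -1,-3/4,-23/32,-45/64 }, Right { -11/16,-5/8,-1/2,0 } gives simplest -89/128
RBRBRRBBB: Left { -1,-3/4,-23/32,-45/64,-89/128 }, Right { -11/16,-5/8,-1/2,0 } gives simplest -177/256
RBRBRRBBBR: Left { -1,-3/4,-23/32,-45/64,-89/128 }, Right { -177/256,-11/16,-5/8,-1/2,0 } gives simplest -355/512
RBRBRRBBBRB: Left { -1,-3/4,-23/32,-45/64,-89/128,-355/512 }, Right { -177/256,-11/16,-5/8,-1/2,0 } gives simplest -709/1024
RBRBRRBBBRBR: Left { -1,-3/4,-23/32,-45/64,-89/128,-355/512 }, Right { -709/1024,-177/256,-11/16,-5/8,-1/2,0 } gives simplest -1419/2048
RBRBRRBBBRBRB: Left { -1,-3/4,-23/32,-45/64,-89/128,-355/512,-1419/2048 }, Right { -709/1024,-177/256,-11/16,-5/8,-1/2,0 } gives simplest -2837/4096
RBRBRRBBBRBRBB: Left { -1,-3/4,-23/32,-45/64,-89/128,-355/512,-1419/2048,-2837/4096 }, Right { -709/1024,-177/256,-11/16,-5/8,-1/2,0 } gives simplest -5673/8192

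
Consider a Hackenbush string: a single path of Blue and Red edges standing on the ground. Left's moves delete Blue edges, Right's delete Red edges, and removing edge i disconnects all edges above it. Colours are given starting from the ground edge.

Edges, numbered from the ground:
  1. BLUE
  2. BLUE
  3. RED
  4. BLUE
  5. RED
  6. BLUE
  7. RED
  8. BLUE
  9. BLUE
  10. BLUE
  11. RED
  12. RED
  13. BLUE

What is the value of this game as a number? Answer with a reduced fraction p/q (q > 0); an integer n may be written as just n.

3443/2048

Prefix values for BLUE BLUE RED BLUE RED BLUE RED BLUE BLUE BLUE RED RED BLUE via {L|R} + simplicity:
value(B) = { 0 | · } => 1
value(BB) = { 0 1 | · } => 2
value(BBR) = { 0 1 | 2 } => 3/2
value(BBRB) = { 0 1 3/2 | 2 } => 7/4
value(BBRBR) = { 0 1 3/2 | 7/4 2 } => 13/8
value(BBRBRB) = { 0 1 3/2 13/8 | 7/4 2 } => 27/16
value(BBRBRBR) = { 0 1 3/2 13/8 | 27/16 7/4 2 } => 53/32
value(BBRBRBRB) = { 0 1 3/2 13/8 53/32 | 27/16 7/4 2 } => 107/64
value(BBRBRBRBB) = { 0 1 3/2 13/8 53/32 107/64 | 27/16 7/4 2 } => 215/128
value(BBRBRBRBBB) = { 0 1 3/2 13/8 53/32 107/64 215/128 | 27/16 7/4 2 } => 431/256
value(BBRBRBRBBBR) = { 0 1 3/2 13/8 53/32 107/64 215/128 | 431/256 27/16 7/4 2 } => 861/512
value(BBRBRBRBBBRR) = { 0 1 3/2 13/8 53/32 107/64 215/128 | 861/512 431/256 27/16 7/4 2 } => 1721/1024
value(BBRBRBRBBBRRB) = { 0 1 3/2 13/8 53/32 107/64 215/128 1721/1024 | 861/512 431/256 27/16 7/4 2 } => 3443/2048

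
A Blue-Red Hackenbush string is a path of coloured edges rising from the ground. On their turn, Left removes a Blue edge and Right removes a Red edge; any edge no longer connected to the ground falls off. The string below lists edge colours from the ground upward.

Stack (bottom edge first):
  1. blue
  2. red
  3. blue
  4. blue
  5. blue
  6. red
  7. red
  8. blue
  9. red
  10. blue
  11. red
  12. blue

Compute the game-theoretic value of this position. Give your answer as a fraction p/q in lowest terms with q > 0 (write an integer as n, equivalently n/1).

step 1: add blue to get b; options L={ 0 } R={ (no moves) } = 1
step 2: add red to get br; options L={ 0 } R={ 1 } = 1/2
step 3: add blue to get brb; options L={ 0 1/2 } R={ 1 } = 3/4
step 4: add blue to get brbb; options L={ 0 1/2 3/4 } R={ 1 } = 7/8
step 5: add blue to get brbbb; options L={ 0 1/2 3/4 7/8 } R={ 1 } = 15/16
step 6: add red to get brbbbr; options L={ 0 1/2 3/4 7/8 } R={ 15/16 1 } = 29/32
step 7: add red to get brbbbrr; options L={ 0 1/2 3/4 7/8 } R={ 29/32 15/16 1 } = 57/64
step 8: add blue to get brbbbrrb; options L={ 0 1/2 3/4 7/8 57/64 } R={ 29/32 15/16 1 } = 115/128
step 9: add red to get brbbbrrbr; options L={ 0 1/2 3/4 7/8 57/64 } R={ 115/128 29/32 15/16 1 } = 229/256
step 10: add blue to get brbbbrrbrb; options L={ 0 1/2 3/4 7/8 57/64 229/256 } R={ 115/128 29/32 15/16 1 } = 459/512
step 11: add red to get brbbbrrbrbr; options L={ 0 1/2 3/4 7/8 57/64 229/256 } R={ 459/512 115/128 29/32 15/16 1 } = 917/1024
step 12: add blue to get brbbbrrbrbrb; options L={ 0 1/2 3/4 7/8 57/64 229/256 917/1024 } R={ 459/512 115/128 29/32 15/16 1 } = 1835/2048

1835/2048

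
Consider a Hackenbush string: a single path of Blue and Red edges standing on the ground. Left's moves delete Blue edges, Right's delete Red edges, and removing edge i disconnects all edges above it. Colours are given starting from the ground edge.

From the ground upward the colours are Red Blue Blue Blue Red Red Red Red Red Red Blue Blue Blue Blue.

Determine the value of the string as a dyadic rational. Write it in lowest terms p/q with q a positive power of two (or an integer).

-2017/8192

value(R) = { ∅ | 0 } => -1
value(RB) = { -1 | 0 } => -1/2
value(RBB) = { -1, -1/2 | 0 } => -1/4
value(RBBB) = { -1, -1/2, -1/4 | 0 } => -1/8
value(RBBBR) = { -1, -1/2, -1/4 | -1/8, 0 } => -3/16
value(RBBBRR) = { -1, -1/2, -1/4 | -3/16, -1/8, 0 } => -7/32
value(RBBBRRR) = { -1, -1/2, -1/4 | -7/32, -3/16, -1/8, 0 } => -15/64
value(RBBBRRRR) = { -1, -1/2, -1/4 | -15/64, -7/32, -3/16, -1/8, 0 } => -31/128
value(RBBBRRRRR) = { -1, -1/2, -1/4 | -31/128, -15/64, -7/32, -3/16, -1/8, 0 } => -63/256
value(RBBBRRRRRR) = { -1, -1/2, -1/4 | -63/256, -31/128, -15/64, -7/32, -3/16, -1/8, 0 } => -127/512
value(RBBBRRRRRRB) = { -1, -1/2, -1/4, -127/512 | -63/256, -31/128, -15/64, -7/32, -3/16, -1/8, 0 } => -253/1024
value(RBBBRRRRRRBB) = { -1, -1/2, -1/4, -127/512, -253/1024 | -63/256, -31/128, -15/64, -7/32, -3/16, -1/8, 0 } => -505/2048
value(RBBBRRRRRRBBB) = { -1, -1/2, -1/4, -127/512, -253/1024, -505/2048 | -63/256, -31/128, -15/64, -7/32, -3/16, -1/8, 0 } => -1009/4096
value(RBBBRRRRRRBBBB) = { -1, -1/2, -1/4, -127/512, -253/1024, -505/2048, -1009/4096 | -63/256, -31/128, -15/64, -7/32, -3/16, -1/8, 0 } => -2017/8192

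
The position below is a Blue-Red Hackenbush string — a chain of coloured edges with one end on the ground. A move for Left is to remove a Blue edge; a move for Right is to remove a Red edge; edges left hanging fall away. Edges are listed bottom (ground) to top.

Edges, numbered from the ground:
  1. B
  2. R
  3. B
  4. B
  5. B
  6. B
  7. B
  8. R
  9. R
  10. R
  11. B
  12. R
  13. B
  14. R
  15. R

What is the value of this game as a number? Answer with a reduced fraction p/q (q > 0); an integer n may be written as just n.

15913/16384

Prefix values for B R B B B B B R R R B R B R R via {L|R} + simplicity:
edge 1 of 15 (B): { 0 |  } ⇒ 1
edge 2 of 15 (R): { 0 | 1 } ⇒ 1/2
edge 3 of 15 (B): { 0 1/2 | 1 } ⇒ 3/4
edge 4 of 15 (B): { 0 1/2 3/4 | 1 } ⇒ 7/8
edge 5 of 15 (B): { 0 1/2 3/4 7/8 | 1 } ⇒ 15/16
edge 6 of 15 (B): { 0 1/2 3/4 7/8 15/16 | 1 } ⇒ 31/32
edge 7 of 15 (B): { 0 1/2 3/4 7/8 15/16 31/32 | 1 } ⇒ 63/64
edge 8 of 15 (R): { 0 1/2 3/4 7/8 15/16 31/32 | 63/64 1 } ⇒ 125/128
edge 9 of 15 (R): { 0 1/2 3/4 7/8 15/16 31/32 | 125/128 63/64 1 } ⇒ 249/256
edge 10 of 15 (R): { 0 1/2 3/4 7/8 15/16 31/32 | 249/256 125/128 63/64 1 } ⇒ 497/512
edge 11 of 15 (B): { 0 1/2 3/4 7/8 15/16 31/32 497/512 | 249/256 125/128 63/64 1 } ⇒ 995/1024
edge 12 of 15 (R): { 0 1/2 3/4 7/8 15/16 31/32 497/512 | 995/1024 249/256 125/128 63/64 1 } ⇒ 1989/2048
edge 13 of 15 (B): { 0 1/2 3/4 7/8 15/16 31/32 497/512 1989/2048 | 995/1024 249/256 125/128 63/64 1 } ⇒ 3979/4096
edge 14 of 15 (R): { 0 1/2 3/4 7/8 15/16 31/32 497/512 1989/2048 | 3979/4096 995/1024 249/256 125/128 63/64 1 } ⇒ 7957/8192
edge 15 of 15 (R): { 0 1/2 3/4 7/8 15/16 31/32 497/512 1989/2048 | 7957/8192 3979/4096 995/1024 249/256 125/128 63/64 1 } ⇒ 15913/16384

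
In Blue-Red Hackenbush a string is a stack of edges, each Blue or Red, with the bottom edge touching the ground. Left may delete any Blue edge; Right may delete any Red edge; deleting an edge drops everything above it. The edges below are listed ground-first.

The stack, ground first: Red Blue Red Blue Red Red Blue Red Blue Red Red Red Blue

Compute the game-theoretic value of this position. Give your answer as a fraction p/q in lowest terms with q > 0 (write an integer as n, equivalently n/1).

-2909/4096

Build G(s[:k]) for k = 1..13, string s = Red Blue Red Blue Red Red Blue Red Blue Red Red Red Blue.
R: Left { ∅ }, Right { 0 } gives simplest -1
RB: Left { -1 }, Right { 0 } gives simplest -1/2
RBR: Left { -1 }, Right { -1/2, 0 } gives simplest -3/4
RBRB: Left { -1, -3/4 }, Right { -1/2, 0 } gives simplest -5/8
RBRBR: Left { -1, -3/4 }, Right { -5/8, -1/2, 0 } gives simplest -11/16
RBRBRR: Left { -1, -3/4 }, Right { -11/16, -5/8, -1/2, 0 } gives simplest -23/32
RBRBRRB: Left { -1, -3/4, -23/32 }, Right { -11/16, -5/8, -1/2, 0 } gives simplest -45/64
RBRBRRBR: Left { -1, -3/4, -23/32 }, Right { -45/64, -11/16, -5/8, -1/2, 0 } gives simplest -91/128
RBRBRRBRB: Left { -1, -3/4, -23/32, -91/128 }, Right { -45/64, -11/16, -5/8, -1/2, 0 } gives simplest -181/256
RBRBRRBRBR: Left { -1, -3/4, -23/32, -91/128 }, Right { -181/256, -45/64, -11/16, -5/8, -1/2, 0 } gives simplest -363/512
RBRBRRBRBRR: Left { -1, -3/4, -23/32, -91/128 }, Right { -363/512, -181/256, -45/64, -11/16, -5/8, -1/2, 0 } gives simplest -727/1024
RBRBRRBRBRRR: Left { -1, -3/4, -23/32, -91/128 }, Right { -727/1024, -363/512, -181/256, -45/64, -11/16, -5/8, -1/2, 0 } gives simplest -1455/2048
RBRBRRBRBRRRB: Left { -1, -3/4, -23/32, -91/128, -1455/2048 }, Right { -727/1024, -363/512, -181/256, -45/64, -11/16, -5/8, -1/2, 0 } gives simplest -2909/4096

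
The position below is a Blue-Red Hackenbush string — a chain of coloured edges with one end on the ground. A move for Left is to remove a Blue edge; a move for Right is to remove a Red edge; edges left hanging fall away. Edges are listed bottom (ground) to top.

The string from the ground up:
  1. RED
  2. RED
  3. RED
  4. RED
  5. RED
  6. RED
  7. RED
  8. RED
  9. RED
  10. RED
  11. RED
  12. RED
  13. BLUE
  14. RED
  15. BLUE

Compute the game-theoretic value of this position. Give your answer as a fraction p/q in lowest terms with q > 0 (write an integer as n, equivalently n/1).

-93/8

R: Left { ∅ }, Right { 0 } = simplest -1
RR: Left { ∅ }, Right { -1; 0 } = simplest -2
RRR: Left { ∅ }, Right { -2; -1; 0 } = simplest -3
RRRR: Left { ∅ }, Right { -3; -2; -1; 0 } = simplest -4
RRRRR: Left { ∅ }, Right { -4; -3; -2; -1; 0 } = simplest -5
RRRRRR: Left { ∅ }, Right { -5; -4; -3; -2; -1; 0 } = simplest -6
RRRRRRR: Left { ∅ }, Right { -6; -5; -4; -3; -2; -1; 0 } = simplest -7
RRRRRRRR: Left { ∅ }, Right { -7; -6; -5; -4; -3; -2; -1; 0 } = simplest -8
RRRRRRRRR: Left { ∅ }, Right { -8; -7; -6; -5; -4; -3; -2; -1; 0 } = simplest -9
RRRRRRRRRR: Left { ∅ }, Right { -9; -8; -7; -6; -5; -4; -3; -2; -1; 0 } = simplest -10
RRRRRRRRRRR: Left { ∅ }, Right { -10; -9; -8; -7; -6; -5; -4; -3; -2; -1; 0 } = simplest -11
RRRRRRRRRRRR: Left { ∅ }, Right { -11; -10; -9; -8; -7; -6; -5; -4; -3; -2; -1; 0 } = simplest -12
RRRRRRRRRRRRB: Left { -12 }, Right { -11; -10; -9; -8; -7; -6; -5; -4; -3; -2; -1; 0 } = simplest -23/2
RRRRRRRRRRRRBR: Left { -12 }, Right { -23/2; -11; -10; -9; -8; -7; -6; -5; -4; -3; -2; -1; 0 } = simplest -47/4
RRRRRRRRRRRRBRB: Left { -12; -47/4 }, Right { -23/2; -11; -10; -9; -8; -7; -6; -5; -4; -3; -2; -1; 0 } = simplest -93/8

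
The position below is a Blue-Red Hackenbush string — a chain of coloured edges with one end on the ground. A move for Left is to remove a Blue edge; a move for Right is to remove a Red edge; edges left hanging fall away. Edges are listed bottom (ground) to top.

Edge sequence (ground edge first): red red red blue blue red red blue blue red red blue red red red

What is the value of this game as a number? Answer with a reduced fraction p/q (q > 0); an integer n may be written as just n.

-9839/4096

Recurse on prefixes of the 15-edge string red red red blue blue red red blue blue red red blue red red red:
G(r) = { — | 0 } => -1
G(rr) = { — | -1; 0 } => -2
G(rrr) = { — | -2; -1; 0 } => -3
G(rrrb) = { -3 | -2; -1; 0 } => -5/2
G(rrrbb) = { -3; -5/2 | -2; -1; 0 } => -9/4
G(rrrbbr) = { -3; -5/2 | -9/4; -2; -1; 0 } => -19/8
G(rrrbbrr) = { -3; -5/2 | -19/8; -9/4; -2; -1; 0 } => -39/16
G(rrrbbrrb) = { -3; -5/2; -39/16 | -19/8; -9/4; -2; -1; 0 } => -77/32
G(rrrbbrrbb) = { -3; -5/2; -39/16; -77/32 | -19/8; -9/4; -2; -1; 0 } => -153/64
G(rrrbbrrbbr) = { -3; -5/2; -39/16; -77/32 | -153/64; -19/8; -9/4; -2; -1; 0 } => -307/128
G(rrrbbrrbbrr) = { -3; -5/2; -39/16; -77/32 | -307/128; -153/64; -19/8; -9/4; -2; -1; 0 } => -615/256
G(rrrbbrrbbrrb) = { -3; -5/2; -39/16; -77/32; -615/256 | -307/128; -153/64; -19/8; -9/4; -2; -1; 0 } => -1229/512
G(rrrbbrrbbrrbr) = { -3; -5/2; -39/16; -77/32; -615/256 | -1229/512; -307/128; -153/64; -19/8; -9/4; -2; -1; 0 } => -2459/1024
G(rrrbbrrbbrrbrr) = { -3; -5/2; -39/16; -77/32; -615/256 | -2459/1024; -1229/512; -307/128; -153/64; -19/8; -9/4; -2; -1; 0 } => -4919/2048
G(rrrbbrrbbrrbrrr) = { -3; -5/2; -39/16; -77/32; -615/256 | -4919/2048; -2459/1024; -1229/512; -307/128; -153/64; -19/8; -9/4; -2; -1; 0 } => -9839/4096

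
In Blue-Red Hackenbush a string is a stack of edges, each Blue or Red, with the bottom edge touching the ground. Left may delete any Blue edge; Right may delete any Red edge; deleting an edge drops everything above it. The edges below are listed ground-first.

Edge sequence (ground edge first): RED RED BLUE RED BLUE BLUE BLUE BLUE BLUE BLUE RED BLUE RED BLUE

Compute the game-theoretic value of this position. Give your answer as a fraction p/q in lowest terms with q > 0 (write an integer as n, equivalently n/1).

R: Left { (no moves) }, Right { 0 } so simplest -1
RR: Left { (no moves) }, Right { -1,0 } so simplest -2
RRB: Left { -2 }, Right { -1,0 } so simplest -3/2
RRBR: Left { -2 }, Right { -3/2,-1,0 } so simplest -7/4
RRBRB: Left { -2,-7/4 }, Right { -3/2,-1,0 } so simplest -13/8
RRBRBB: Left { -2,-7/4,-13/8 }, Right { -3/2,-1,0 } so simplest -25/16
RRBRBBB: Left { -2,-7/4,-13/8,-25/16 }, Right { -3/2,-1,0 } so simplest -49/32
RRBRBBBB: Left { -2,-7/4,-13/8,-25/16,-49/32 }, Right { -3/2,-1,0 } so simplest -97/64
RRBRBBBBB: Left { -2,-7/4,-13/8,-25/16,-49/32,-97/64 }, Right { -3/2,-1,0 } so simplest -193/128
RRBRBBBBBB: Left { -2,-7/4,-13/8,-25/16,-49/32,-97/64,-193/128 }, Right { -3/2,-1,0 } so simplest -385/256
RRBRBBBBBBR: Left { -2,-7/4,-13/8,-25/16,-49/32,-97/64,-193/128 }, Right { -385/256,-3/2,-1,0 } so simplest -771/512
RRBRBBBBBBRB: Left { -2,-7/4,-13/8,-25/16,-49/32,-97/64,-193/128,-771/512 }, Right { -385/256,-3/2,-1,0 } so simplest -1541/1024
RRBRBBBBBBRBR: Left { -2,-7/4,-13/8,-25/16,-49/32,-97/64,-193/128,-771/512 }, Right { -1541/1024,-385/256,-3/2,-1,0 } so simplest -3083/2048
RRBRBBBBBBRBRB: Left { -2,-7/4,-13/8,-25/16,-49/32,-97/64,-193/128,-771/512,-3083/2048 }, Right { -1541/1024,-385/256,-3/2,-1,0 } so simplest -6165/4096

-6165/4096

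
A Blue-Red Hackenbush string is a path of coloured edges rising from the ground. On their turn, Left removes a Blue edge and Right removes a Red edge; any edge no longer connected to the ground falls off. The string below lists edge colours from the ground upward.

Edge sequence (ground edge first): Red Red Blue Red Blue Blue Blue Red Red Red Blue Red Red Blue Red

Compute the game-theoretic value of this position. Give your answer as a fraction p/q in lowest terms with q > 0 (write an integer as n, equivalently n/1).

val(R) = { ∅ | 0 } -> -1
val(RR) = { ∅ | -1; 0 } -> -2
val(RRB) = { -2 | -1; 0 } -> -3/2
val(RRBR) = { -2 | -3/2; -1; 0 } -> -7/4
val(RRBRB) = { -2; -7/4 | -3/2; -1; 0 } -> -13/8
val(RRBRBB) = { -2; -7/4; -13/8 | -3/2; -1; 0 } -> -25/16
val(RRBRBBB) = { -2; -7/4; -13/8; -25/16 | -3/2; -1; 0 } -> -49/32
val(RRBRBBBR) = { -2; -7/4; -13/8; -25/16 | -49/32; -3/2; -1; 0 } -> -99/64
val(RRBRBBBRR) = { -2; -7/4; -13/8; -25/16 | -99/64; -49/32; -3/2; -1; 0 } -> -199/128
val(RRBRBBBRRR) = { -2; -7/4; -13/8; -25/16 | -199/128; -99/64; -49/32; -3/2; -1; 0 } -> -399/256
val(RRBRBBBRRRB) = { -2; -7/4; -13/8; -25/16; -399/256 | -199/128; -99/64; -49/32; -3/2; -1; 0 } -> -797/512
val(RRBRBBBRRRBR) = { -2; -7/4; -13/8; -25/16; -399/256 | -797/512; -199/128; -99/64; -49/32; -3/2; -1; 0 } -> -1595/1024
val(RRBRBBBRRRBRR) = { -2; -7/4; -13/8; -25/16; -399/256 | -1595/1024; -797/512; -199/128; -99/64; -49/32; -3/2; -1; 0 } -> -3191/2048
val(RRBRBBBRRRBRRB) = { -2; -7/4; -13/8; -25/16; -399/256; -3191/2048 | -1595/1024; -797/512; -199/128; -99/64; -49/32; -3/2; -1; 0 } -> -6381/4096
val(RRBRBBBRRRBRRBR) = { -2; -7/4; -13/8; -25/16; -399/256; -3191/2048 | -6381/4096; -1595/1024; -797/512; -199/128; -99/64; -49/32; -3/2; -1; 0 } -> -12763/8192

-12763/8192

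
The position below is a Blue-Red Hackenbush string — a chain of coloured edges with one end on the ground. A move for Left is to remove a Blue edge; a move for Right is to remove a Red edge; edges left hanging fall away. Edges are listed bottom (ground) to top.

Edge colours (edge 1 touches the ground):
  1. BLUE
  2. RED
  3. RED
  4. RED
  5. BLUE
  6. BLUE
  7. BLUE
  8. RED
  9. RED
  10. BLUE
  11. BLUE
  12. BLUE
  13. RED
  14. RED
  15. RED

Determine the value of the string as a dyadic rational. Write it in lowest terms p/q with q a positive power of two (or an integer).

3697/16384

edge 1 of 15 (BLUE): { 0 | (no moves) } so 1
edge 2 of 15 (RED): { 0 | 1 } so 1/2
edge 3 of 15 (RED): { 0 | 1/2,1 } so 1/4
edge 4 of 15 (RED): { 0 | 1/4,1/2,1 } so 1/8
edge 5 of 15 (BLUE): { 0,1/8 | 1/4,1/2,1 } so 3/16
edge 6 of 15 (BLUE): { 0,1/8,3/16 | 1/4,1/2,1 } so 7/32
edge 7 of 15 (BLUE): { 0,1/8,3/16,7/32 | 1/4,1/2,1 } so 15/64
edge 8 of 15 (RED): { 0,1/8,3/16,7/32 | 15/64,1/4,1/2,1 } so 29/128
edge 9 of 15 (RED): { 0,1/8,3/16,7/32 | 29/128,15/64,1/4,1/2,1 } so 57/256
edge 10 of 15 (BLUE): { 0,1/8,3/16,7/32,57/256 | 29/128,15/64,1/4,1/2,1 } so 115/512
edge 11 of 15 (BLUE): { 0,1/8,3/16,7/32,57/256,115/512 | 29/128,15/64,1/4,1/2,1 } so 231/1024
edge 12 of 15 (BLUE): { 0,1/8,3/16,7/32,57/256,115/512,231/1024 | 29/128,15/64,1/4,1/2,1 } so 463/2048
edge 13 of 15 (RED): { 0,1/8,3/16,7/32,57/256,115/512,231/1024 | 463/2048,29/128,15/64,1/4,1/2,1 } so 925/4096
edge 14 of 15 (RED): { 0,1/8,3/16,7/32,57/256,115/512,231/1024 | 925/4096,463/2048,29/128,15/64,1/4,1/2,1 } so 1849/8192
edge 15 of 15 (RED): { 0,1/8,3/16,7/32,57/256,115/512,231/1024 | 1849/8192,925/4096,463/2048,29/128,15/64,1/4,1/2,1 } so 3697/16384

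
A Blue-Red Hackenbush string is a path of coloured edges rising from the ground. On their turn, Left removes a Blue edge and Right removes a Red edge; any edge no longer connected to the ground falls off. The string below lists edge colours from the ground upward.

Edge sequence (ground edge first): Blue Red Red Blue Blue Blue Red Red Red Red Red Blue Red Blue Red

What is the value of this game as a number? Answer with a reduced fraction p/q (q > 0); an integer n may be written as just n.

1 of 15 · B · max L 0 · min R +∞ ⇒ 1
2 of 15 · BR · max L 0 · min R 1 ⇒ 1/2
3 of 15 · BRR · max L 0 · min R 1/2 ⇒ 1/4
4 of 15 · BRRB · max L 1/4 · min R 1/2 ⇒ 3/8
5 of 15 · BRRBB · max L 3/8 · min R 1/2 ⇒ 7/16
6 of 15 · BRRBBB · max L 7/16 · min R 1/2 ⇒ 15/32
7 of 15 · BRRBBBR · max L 7/16 · min R 15/32 ⇒ 29/64
8 of 15 · BRRBBBRR · max L 7/16 · min R 29/64 ⇒ 57/128
9 of 15 · BRRBBBRRR · max L 7/16 · min R 57/128 ⇒ 113/256
10 of 15 · BRRBBBRRRR · max L 7/16 · min R 113/256 ⇒ 225/512
11 of 15 · BRRBBBRRRRR · max L 7/16 · min R 225/512 ⇒ 449/1024
12 of 15 · BRRBBBRRRRRB · max L 449/1024 · min R 225/512 ⇒ 899/2048
13 of 15 · BRRBBBRRRRRBR · max L 449/1024 · min R 899/2048 ⇒ 1797/4096
14 of 15 · BRRBBBRRRRRBRB · max L 1797/4096 · min R 899/2048 ⇒ 3595/8192
15 of 15 · BRRBBBRRRRRBRBR · max L 1797/4096 · min R 3595/8192 ⇒ 7189/16384

7189/16384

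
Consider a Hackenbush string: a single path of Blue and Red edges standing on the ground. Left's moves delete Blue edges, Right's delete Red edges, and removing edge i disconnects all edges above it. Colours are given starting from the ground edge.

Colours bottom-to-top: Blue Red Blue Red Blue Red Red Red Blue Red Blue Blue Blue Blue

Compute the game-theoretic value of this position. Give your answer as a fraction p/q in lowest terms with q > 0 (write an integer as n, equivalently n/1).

Build g(s[:k]) for k = 1..14, string s = Blue Red Blue Red Blue Red Red Red Blue Red Blue Blue Blue Blue.
B: Left { 0 }, Right { none } = simplest 1
BR: Left { 0 }, Right { 1 } = simplest 1/2
BRB: Left { 0 1/2 }, Right { 1 } = simplest 3/4
BRBR: Left { 0 1/2 }, Right { 3/4 1 } = simplest 5/8
BRBRB: Left { 0 1/2 5/8 }, Right { 3/4 1 } = simplest 11/16
BRBRBR: Left { 0 1/2 5/8 }, Right { 11/16 3/4 1 } = simplest 21/32
BRBRBRR: Left { 0 1/2 5/8 }, Right { 21/32 11/16 3/4 1 } = simplest 41/64
BRBRBRRR: Left { 0 1/2 5/8 }, Right { 41/64 21/32 11/16 3/4 1 } = simplest 81/128
BRBRBRRRB: Left { 0 1/2 5/8 81/128 }, Right { 41/64 21/32 11/16 3/4 1 } = simplest 163/256
BRBRBRRRBR: Left { 0 1/2 5/8 81/128 }, Right { 163/256 41/64 21/32 11/16 3/4 1 } = simplest 325/512
BRBRBRRRBRB: Left { 0 1/2 5/8 81/128 325/512 }, Right { 163/256 41/64 21/32 11/16 3/4 1 } = simplest 651/1024
BRBRBRRRBRBB: Left { 0 1/2 5/8 81/128 325/512 651/1024 }, Right { 163/256 41/64 21/32 11/16 3/4 1 } = simplest 1303/2048
BRBRBRRRBRBBB: Left { 0 1/2 5/8 81/128 325/512 651/1024 1303/2048 }, Right { 163/256 41/64 21/32 11/16 3/4 1 } = simplest 2607/4096
BRBRBRRRBRBBBB: Left { 0 1/2 5/8 81/128 325/512 651/1024 1303/2048 2607/4096 }, Right { 163/256 41/64 21/32 11/16 3/4 1 } = simplest 5215/8192

5215/8192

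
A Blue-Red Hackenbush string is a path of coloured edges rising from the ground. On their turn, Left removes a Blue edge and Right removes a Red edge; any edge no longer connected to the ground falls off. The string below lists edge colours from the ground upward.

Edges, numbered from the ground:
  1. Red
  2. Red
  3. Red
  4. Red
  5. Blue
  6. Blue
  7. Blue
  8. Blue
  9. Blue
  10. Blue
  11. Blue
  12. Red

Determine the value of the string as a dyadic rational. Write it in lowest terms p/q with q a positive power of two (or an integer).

-771/256

edge 1 of 12 (Red): { — | 0 } = -1
edge 2 of 12 (Red): { — | -1; 0 } = -2
edge 3 of 12 (Red): { — | -2; -1; 0 } = -3
edge 4 of 12 (Red): { — | -3; -2; -1; 0 } = -4
edge 5 of 12 (Blue): { -4 | -3; -2; -1; 0 } = -7/2
edge 6 of 12 (Blue): { -4; -7/2 | -3; -2; -1; 0 } = -13/4
edge 7 of 12 (Blue): { -4; -7/2; -13/4 | -3; -2; -1; 0 } = -25/8
edge 8 of 12 (Blue): { -4; -7/2; -13/4; -25/8 | -3; -2; -1; 0 } = -49/16
edge 9 of 12 (Blue): { -4; -7/2; -13/4; -25/8; -49/16 | -3; -2; -1; 0 } = -97/32
edge 10 of 12 (Blue): { -4; -7/2; -13/4; -25/8; -49/16; -97/32 | -3; -2; -1; 0 } = -193/64
edge 11 of 12 (Blue): { -4; -7/2; -13/4; -25/8; -49/16; -97/32; -193/64 | -3; -2; -1; 0 } = -385/128
edge 12 of 12 (Red): { -4; -7/2; -13/4; -25/8; -49/16; -97/32; -193/64 | -385/128; -3; -2; -1; 0 } = -771/256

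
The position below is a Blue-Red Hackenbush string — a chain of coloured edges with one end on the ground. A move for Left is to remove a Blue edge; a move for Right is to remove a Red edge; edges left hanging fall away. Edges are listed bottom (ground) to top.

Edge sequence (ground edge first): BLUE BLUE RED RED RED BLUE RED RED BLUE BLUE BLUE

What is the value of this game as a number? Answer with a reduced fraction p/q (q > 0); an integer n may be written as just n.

591/512

Build value(s[:k]) for k = 1..11, string s = BLUE BLUE RED RED RED BLUE RED RED BLUE BLUE BLUE.
value(B) = { 0 | — } so 1
value(BB) = { 0 1 | — } so 2
value(BBR) = { 0 1 | 2 } so 3/2
value(BBRR) = { 0 1 | 3/2 2 } so 5/4
value(BBRRR) = { 0 1 | 5/4 3/2 2 } so 9/8
value(BBRRRB) = { 0 1 9/8 | 5/4 3/2 2 } so 19/16
value(BBRRRBR) = { 0 1 9/8 | 19/16 5/4 3/2 2 } so 37/32
value(BBRRRBRR) = { 0 1 9/8 | 37/32 19/16 5/4 3/2 2 } so 73/64
value(BBRRRBRRB) = { 0 1 9/8 73/64 | 37/32 19/16 5/4 3/2 2 } so 147/128
value(BBRRRBRRBB) = { 0 1 9/8 73/64 147/128 | 37/32 19/16 5/4 3/2 2 } so 295/256
value(BBRRRBRRBBB) = { 0 1 9/8 73/64 147/128 295/256 | 37/32 19/16 5/4 3/2 2 } so 591/512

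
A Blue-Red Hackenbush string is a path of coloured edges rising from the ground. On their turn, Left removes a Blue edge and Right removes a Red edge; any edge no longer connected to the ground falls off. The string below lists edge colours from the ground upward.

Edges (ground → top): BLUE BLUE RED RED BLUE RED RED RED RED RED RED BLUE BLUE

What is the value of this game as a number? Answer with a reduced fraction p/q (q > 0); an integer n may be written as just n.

2567/2048

Build G(s[:k]) for k = 1..13, string s = BLUE BLUE RED RED BLUE RED RED RED RED RED RED BLUE BLUE.
G(B) = { 0 |  } => 1
G(BB) = { 0; 1 |  } => 2
G(BBR) = { 0; 1 | 2 } => 3/2
G(BBRR) = { 0; 1 | 3/2; 2 } => 5/4
G(BBRRB) = { 0; 1; 5/4 | 3/2; 2 } => 11/8
G(BBRRBR) = { 0; 1; 5/4 | 11/8; 3/2; 2 } => 21/16
G(BBRRBRR) = { 0; 1; 5/4 | 21/16; 11/8; 3/2; 2 } => 41/32
G(BBRRBRRR) = { 0; 1; 5/4 | 41/32; 21/16; 11/8; 3/2; 2 } => 81/64
G(BBRRBRRRR) = { 0; 1; 5/4 | 81/64; 41/32; 21/16; 11/8; 3/2; 2 } => 161/128
G(BBRRBRRRRR) = { 0; 1; 5/4 | 161/128; 81/64; 41/32; 21/16; 11/8; 3/2; 2 } => 321/256
G(BBRRBRRRRRR) = { 0; 1; 5/4 | 321/256; 161/128; 81/64; 41/32; 21/16; 11/8; 3/2; 2 } => 641/512
G(BBRRBRRRRRRB) = { 0; 1; 5/4; 641/512 | 321/256; 161/128; 81/64; 41/32; 21/16; 11/8; 3/2; 2 } => 1283/1024
G(BBRRBRRRRRRBB) = { 0; 1; 5/4; 641/512; 1283/1024 | 321/256; 161/128; 81/64; 41/32; 21/16; 11/8; 3/2; 2 } => 2567/2048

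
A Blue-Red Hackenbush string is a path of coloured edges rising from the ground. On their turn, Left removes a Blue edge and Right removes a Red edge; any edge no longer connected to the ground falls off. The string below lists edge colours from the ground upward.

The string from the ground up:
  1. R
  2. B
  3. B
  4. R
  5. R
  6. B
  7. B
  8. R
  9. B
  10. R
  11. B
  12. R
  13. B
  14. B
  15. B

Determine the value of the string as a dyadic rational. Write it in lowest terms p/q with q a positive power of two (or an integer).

-6481/16384

v(R) = { (no moves) | 0 } = -1
v(RB) = { -1 | 0 } = -1/2
v(RBB) = { -1, -1/2 | 0 } = -1/4
v(RBBR) = { -1, -1/2 | -1/4, 0 } = -3/8
v(RBBRR) = { -1, -1/2 | -3/8, -1/4, 0 } = -7/16
v(RBBRRB) = { -1, -1/2, -7/16 | -3/8, -1/4, 0 } = -13/32
v(RBBRRBB) = { -1, -1/2, -7/16, -13/32 | -3/8, -1/4, 0 } = -25/64
v(RBBRRBBR) = { -1, -1/2, -7/16, -13/32 | -25/64, -3/8, -1/4, 0 } = -51/128
v(RBBRRBBRB) = { -1, -1/2, -7/16, -13/32, -51/128 | -25/64, -3/8, -1/4, 0 } = -101/256
v(RBBRRBBRBR) = { -1, -1/2, -7/16, -13/32, -51/128 | -101/256, -25/64, -3/8, -1/4, 0 } = -203/512
v(RBBRRBBRBRB) = { -1, -1/2, -7/16, -13/32, -51/128, -203/512 | -101/256, -25/64, -3/8, -1/4, 0 } = -405/1024
v(RBBRRBBRBRBR) = { -1, -1/2, -7/16, -13/32, -51/128, -203/512 | -405/1024, -101/256, -25/64, -3/8, -1/4, 0 } = -811/2048
v(RBBRRBBRBRBRB) = { -1, -1/2, -7/16, -13/32, -51/128, -203/512, -811/2048 | -405/1024, -101/256, -25/64, -3/8, -1/4, 0 } = -1621/4096
v(RBBRRBBRBRBRBB) = { -1, -1/2, -7/16, -13/32, -51/128, -203/512, -811/2048, -1621/4096 | -405/1024, -101/256, -25/64, -3/8, -1/4, 0 } = -3241/8192
v(RBBRRBBRBRBRBBB) = { -1, -1/2, -7/16, -13/32, -51/128, -203/512, -811/2048, -1621/4096, -3241/8192 | -405/1024, -101/256, -25/64, -3/8, -1/4, 0 } = -6481/16384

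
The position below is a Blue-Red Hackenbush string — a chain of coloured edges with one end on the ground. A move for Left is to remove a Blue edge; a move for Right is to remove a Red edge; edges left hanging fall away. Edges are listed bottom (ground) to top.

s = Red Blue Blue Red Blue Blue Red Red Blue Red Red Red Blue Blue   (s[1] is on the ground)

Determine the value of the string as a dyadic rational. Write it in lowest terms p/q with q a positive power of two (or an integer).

-2489/8192

1 of 14 · R · max L −∞ · min R 0 so -1
2 of 14 · RB · max L -1 · min R 0 so -1/2
3 of 14 · RBB · max L -1/2 · min R 0 so -1/4
4 of 14 · RBBR · max L -1/2 · min R -1/4 so -3/8
5 of 14 · RBBRB · max L -3/8 · min R -1/4 so -5/16
6 of 14 · RBBRBB · max L -5/16 · min R -1/4 so -9/32
7 of 14 · RBBRBBR · max L -5/16 · min R -9/32 so -19/64
8 of 14 · RBBRBBRR · max L -5/16 · min R -19/64 so -39/128
9 of 14 · RBBRBBRRB · max L -39/128 · min R -19/64 so -77/256
10 of 14 · RBBRBBRRBR · max L -39/128 · min R -77/256 so -155/512
11 of 14 · RBBRBBRRBRR · max L -39/128 · min R -155/512 so -311/1024
12 of 14 · RBBRBBRRBRRR · max L -39/128 · min R -311/1024 so -623/2048
13 of 14 · RBBRBBRRBRRRB · max L -623/2048 · min R -311/1024 so -1245/4096
14 of 14 · RBBRBBRRBRRRBB · max L -1245/4096 · min R -311/1024 so -2489/8192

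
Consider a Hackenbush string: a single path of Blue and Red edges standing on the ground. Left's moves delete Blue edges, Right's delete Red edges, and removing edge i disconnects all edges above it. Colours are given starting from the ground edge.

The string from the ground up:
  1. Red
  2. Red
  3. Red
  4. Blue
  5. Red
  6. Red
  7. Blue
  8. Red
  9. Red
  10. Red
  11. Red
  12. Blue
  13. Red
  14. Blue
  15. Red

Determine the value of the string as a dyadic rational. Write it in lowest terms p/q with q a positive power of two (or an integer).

-11755/4096

edge 1 of 15 (Red): { — | 0 } -> -1
edge 2 of 15 (Red): { — | -1, 0 } -> -2
edge 3 of 15 (Red): { — | -2, -1, 0 } -> -3
edge 4 of 15 (Blue): { -3 | -2, -1, 0 } -> -5/2
edge 5 of 15 (Red): { -3 | -5/2, -2, -1, 0 } -> -11/4
edge 6 of 15 (Red): { -3 | -11/4, -5/2, -2, -1, 0 } -> -23/8
edge 7 of 15 (Blue): { -3, -23/8 | -11/4, -5/2, -2, -1, 0 } -> -45/16
edge 8 of 15 (Red): { -3, -23/8 | -45/16, -11/4, -5/2, -2, -1, 0 } -> -91/32
edge 9 of 15 (Red): { -3, -23/8 | -91/32, -45/16, -11/4, -5/2, -2, -1, 0 } -> -183/64
edge 10 of 15 (Red): { -3, -23/8 | -183/64, -91/32, -45/16, -11/4, -5/2, -2, -1, 0 } -> -367/128
edge 11 of 15 (Red): { -3, -23/8 | -367/128, -183/64, -91/32, -45/16, -11/4, -5/2, -2, -1, 0 } -> -735/256
edge 12 of 15 (Blue): { -3, -23/8, -735/256 | -367/128, -183/64, -91/32, -45/16, -11/4, -5/2, -2, -1, 0 } -> -1469/512
edge 13 of 15 (Red): { -3, -23/8, -735/256 | -1469/512, -367/128, -183/64, -91/32, -45/16, -11/4, -5/2, -2, -1, 0 } -> -2939/1024
edge 14 of 15 (Blue): { -3, -23/8, -735/256, -2939/1024 | -1469/512, -367/128, -183/64, -91/32, -45/16, -11/4, -5/2, -2, -1, 0 } -> -5877/2048
edge 15 of 15 (Red): { -3, -23/8, -735/256, -2939/1024 | -5877/2048, -1469/512, -367/128, -183/64, -91/32, -45/16, -11/4, -5/2, -2, -1, 0 } -> -11755/4096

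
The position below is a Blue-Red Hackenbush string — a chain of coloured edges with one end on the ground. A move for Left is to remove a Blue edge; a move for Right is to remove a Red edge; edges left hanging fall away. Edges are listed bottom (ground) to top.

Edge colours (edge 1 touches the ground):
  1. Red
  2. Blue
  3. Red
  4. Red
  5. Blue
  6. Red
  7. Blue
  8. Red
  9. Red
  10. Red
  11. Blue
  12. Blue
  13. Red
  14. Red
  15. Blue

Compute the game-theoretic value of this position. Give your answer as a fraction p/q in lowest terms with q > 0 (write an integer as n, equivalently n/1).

Prefix values for Red Blue Red Red Blue Red Blue Red Red Red Blue Blue Red Red Blue via {L|R} + simplicity:
1 of 15 · R · max L −∞ · min R 0 => -1
2 of 15 · RB · max L -1 · min R 0 => -1/2
3 of 15 · RBR · max L -1 · min R -1/2 => -3/4
4 of 15 · RBRR · max L -1 · min R -3/4 => -7/8
5 of 15 · RBRRB · max L -7/8 · min R -3/4 => -13/16
6 of 15 · RBRRBR · max L -7/8 · min R -13/16 => -27/32
7 of 15 · RBRRBRB · max L -27/32 · min R -13/16 => -53/64
8 of 15 · RBRRBRBR · max L -27/32 · min R -53/64 => -107/128
9 of 15 · RBRRBRBRR · max L -27/32 · min R -107/128 => -215/256
10 of 15 · RBRRBRBRRR · max L -27/32 · min R -215/256 => -431/512
11 of 15 · RBRRBRBRRRB · max L -431/512 · min R -215/256 => -861/1024
12 of 15 · RBRRBRBRRRBB · max L -861/1024 · min R -215/256 => -1721/2048
13 of 15 · RBRRBRBRRRBBR · max L -861/1024 · min R -1721/2048 => -3443/4096
14 of 15 · RBRRBRBRRRBBRR · max L -861/1024 · min R -3443/4096 => -6887/8192
15 of 15 · RBRRBRBRRRBBRRB · max L -6887/8192 · min R -3443/4096 => -13773/16384

-13773/16384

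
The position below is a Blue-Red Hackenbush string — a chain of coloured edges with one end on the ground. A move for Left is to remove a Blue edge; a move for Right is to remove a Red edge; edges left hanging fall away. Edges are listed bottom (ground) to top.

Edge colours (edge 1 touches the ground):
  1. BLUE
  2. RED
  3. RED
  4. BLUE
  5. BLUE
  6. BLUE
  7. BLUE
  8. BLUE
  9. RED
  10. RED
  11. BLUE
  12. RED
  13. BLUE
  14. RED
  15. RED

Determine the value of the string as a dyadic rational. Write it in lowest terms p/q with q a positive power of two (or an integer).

7977/16384

v_1 [B]  L=[0]  R=[—]  -> 1
v_2 [BR]  L=[0]  R=[1]  -> 1/2
v_3 [BRR]  L=[0]  R=[1/2, 1]  -> 1/4
v_4 [BRRB]  L=[0, 1/4]  R=[1/2, 1]  -> 3/8
v_5 [BRRBB]  L=[0, 1/4, 3/8]  R=[1/2, 1]  -> 7/16
v_6 [BRRBBB]  L=[0, 1/4, 3/8, 7/16]  R=[1/2, 1]  -> 15/32
v_7 [BRRBBBB]  L=[0, 1/4, 3/8, 7/16, 15/32]  R=[1/2, 1]  -> 31/64
v_8 [BRRBBBBB]  L=[0, 1/4, 3/8, 7/16, 15/32, 31/64]  R=[1/2, 1]  -> 63/128
v_9 [BRRBBBBBR]  L=[0, 1/4, 3/8, 7/16, 15/32, 31/64]  R=[63/128, 1/2, 1]  -> 125/256
v_10 [BRRBBBBBRR]  L=[0, 1/4, 3/8, 7/16, 15/32, 31/64]  R=[125/256, 63/128, 1/2, 1]  -> 249/512
v_11 [BRRBBBBBRRB]  L=[0, 1/4, 3/8, 7/16, 15/32, 31/64, 249/512]  R=[125/256, 63/128, 1/2, 1]  -> 499/1024
v_12 [BRRBBBBBRRBR]  L=[0, 1/4, 3/8, 7/16, 15/32, 31/64, 249/512]  R=[499/1024, 125/256, 63/128, 1/2, 1]  -> 997/2048
v_13 [BRRBBBBBRRBRB]  L=[0, 1/4, 3/8, 7/16, 15/32, 31/64, 249/512, 997/2048]  R=[499/1024, 125/256, 63/128, 1/2, 1]  -> 1995/4096
v_14 [BRRBBBBBRRBRBR]  L=[0, 1/4, 3/8, 7/16, 15/32, 31/64, 249/512, 997/2048]  R=[1995/4096, 499/1024, 125/256, 63/128, 1/2, 1]  -> 3989/8192
v_15 [BRRBBBBBRRBRBRR]  L=[0, 1/4, 3/8, 7/16, 15/32, 31/64, 249/512, 997/2048]  R=[3989/8192, 1995/4096, 499/1024, 125/256, 63/128, 1/2, 1]  -> 7977/16384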